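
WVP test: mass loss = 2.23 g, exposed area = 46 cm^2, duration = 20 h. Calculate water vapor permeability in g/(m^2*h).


24.24 g/(m^2*h)

WVP = mass_loss / (area x time) x 10000
WVP = 2.23 / (46 x 20) x 10000
WVP = 2.23 / 920 x 10000 = 24.24 g/(m^2*h)


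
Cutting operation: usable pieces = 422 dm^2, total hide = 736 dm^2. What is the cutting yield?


57.3%


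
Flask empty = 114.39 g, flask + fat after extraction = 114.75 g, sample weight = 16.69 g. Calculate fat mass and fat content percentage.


Fat mass = 114.75 - 114.39 = 0.36 g
Fat% = 0.36 / 16.69 x 100 = 2.2%


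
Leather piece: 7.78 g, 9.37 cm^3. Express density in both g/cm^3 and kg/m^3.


Density = 7.78 / 9.37 = 0.830 g/cm^3
Convert: 0.830 x 1000 = 830 kg/m^3


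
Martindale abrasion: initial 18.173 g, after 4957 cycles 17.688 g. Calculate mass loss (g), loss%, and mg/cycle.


Loss = 18.173 - 17.688 = 0.485 g
Loss% = 0.485 / 18.173 x 100 = 2.67%
Rate = 0.485 / 4957 x 1000 = 0.098 mg/cycle


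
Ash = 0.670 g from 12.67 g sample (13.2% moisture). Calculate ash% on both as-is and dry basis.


As-is ash% = 0.670 / 12.67 x 100 = 5.29%
Dry mass = 12.67 x (100 - 13.2) / 100 = 10.99756 g
Dry-basis ash% = 0.670 / 10.99756 x 100 = 6.09%


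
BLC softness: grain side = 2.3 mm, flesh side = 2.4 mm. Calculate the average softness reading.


Average = (2.3 + 2.4) / 2
Average = 2.35 mm


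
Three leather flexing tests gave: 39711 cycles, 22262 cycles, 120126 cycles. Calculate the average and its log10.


Average = (39711 + 22262 + 120126) / 3 = 60700 cycles
log10(60700) = 4.78


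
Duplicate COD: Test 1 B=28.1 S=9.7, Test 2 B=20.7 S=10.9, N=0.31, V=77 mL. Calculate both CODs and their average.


COD1 = (28.1 - 9.7) x 0.31 x 8000 / 77 = 592.6 mg/L
COD2 = (20.7 - 10.9) x 0.31 x 8000 / 77 = 315.6 mg/L
Average = (592.6 + 315.6) / 2 = 454.1 mg/L


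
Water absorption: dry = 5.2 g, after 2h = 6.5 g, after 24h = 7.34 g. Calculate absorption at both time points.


2h absorption = 25.0%
24h absorption = 41.2%

WA (2h) = (6.5 - 5.2) / 5.2 x 100 = 25.0%
WA (24h) = (7.34 - 5.2) / 5.2 x 100 = 41.2%


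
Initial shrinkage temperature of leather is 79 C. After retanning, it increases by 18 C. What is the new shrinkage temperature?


97 C


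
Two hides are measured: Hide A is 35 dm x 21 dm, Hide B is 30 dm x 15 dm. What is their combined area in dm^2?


Hide A area = 35 x 21 = 735 dm^2
Hide B area = 30 x 15 = 450 dm^2
Total = 735 + 450 = 1185 dm^2


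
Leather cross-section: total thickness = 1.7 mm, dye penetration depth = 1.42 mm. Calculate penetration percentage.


Penetration% = 1.42 / 1.7 x 100
Penetration = 83.5%


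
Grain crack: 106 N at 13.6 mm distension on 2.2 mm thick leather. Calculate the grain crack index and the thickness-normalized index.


Crack index = 106 / 13.6 = 7.8 N/mm
Normalized = 7.8 / 2.2 = 3.5 N/mm per mm


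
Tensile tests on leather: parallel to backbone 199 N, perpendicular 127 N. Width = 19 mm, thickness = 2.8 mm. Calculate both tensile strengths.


Area = 19 x 2.8 = 53.2 mm^2
TS (parallel) = 199 / 53.2 = 3.74 N/mm^2
TS (perpendicular) = 127 / 53.2 = 2.39 N/mm^2


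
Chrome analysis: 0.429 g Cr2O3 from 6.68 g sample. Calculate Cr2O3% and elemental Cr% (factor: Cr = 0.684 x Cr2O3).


Cr2O3% = 0.429 / 6.68 x 100 = 6.42%
Cr% = 6.42 x 0.684 = 4.39%


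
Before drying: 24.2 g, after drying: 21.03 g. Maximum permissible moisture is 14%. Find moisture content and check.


Moisture content = 13.1%
Acceptable: Yes


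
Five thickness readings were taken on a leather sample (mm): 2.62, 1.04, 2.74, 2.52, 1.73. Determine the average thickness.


Sum = 2.62 + 1.04 + 2.74 + 2.52 + 1.73 = 10.65
Average = 10.65 / 5 = 2.13 mm


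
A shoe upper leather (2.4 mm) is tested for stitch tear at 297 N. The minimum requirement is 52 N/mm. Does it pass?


STS = 297 / 2.4 = 123.8 N/mm
Minimum required: 52 N/mm
Passes: Yes


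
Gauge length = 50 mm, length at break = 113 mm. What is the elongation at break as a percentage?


126.0%


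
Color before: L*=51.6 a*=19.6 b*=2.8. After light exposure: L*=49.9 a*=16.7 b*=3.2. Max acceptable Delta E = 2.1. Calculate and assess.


Delta E = 3.39
Passes: No

dL = -1.7, da = -2.9, db = 0.4
dE = sqrt((-1.7)^2 + (-2.9)^2 + (0.4)^2) = 3.39
Max = 2.1
Passes: No


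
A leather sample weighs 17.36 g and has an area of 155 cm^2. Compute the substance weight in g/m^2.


1120.0 g/m^2


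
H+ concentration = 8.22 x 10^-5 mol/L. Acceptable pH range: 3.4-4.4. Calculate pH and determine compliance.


pH = -log10(8.22 x 10^-5) = 4.09
Range: 3.4 to 4.4
Compliant: Yes


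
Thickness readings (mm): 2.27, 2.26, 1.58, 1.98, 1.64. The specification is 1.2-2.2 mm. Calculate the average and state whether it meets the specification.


Average = 1.95 mm
Within specification: Yes

Sum = 9.73
Average = 9.73 / 5 = 1.95 mm
Specification range: 1.2 to 2.2 mm
Within spec: Yes


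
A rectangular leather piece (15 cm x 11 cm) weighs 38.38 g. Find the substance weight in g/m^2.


Area = 15 x 11 = 165 cm^2
SW = 38.38 / 165 x 10000 = 2326.1 g/m^2


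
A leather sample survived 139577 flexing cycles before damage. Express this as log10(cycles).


5.14

log10(139577) = 5.14


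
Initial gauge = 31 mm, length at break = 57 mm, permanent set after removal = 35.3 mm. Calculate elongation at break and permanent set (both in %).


Elongation at break = 83.9%
Permanent set = 13.9%

Elongation at break = (57 - 31) / 31 x 100 = 83.9%
Permanent set = (35.3 - 31) / 31 x 100 = 13.9%


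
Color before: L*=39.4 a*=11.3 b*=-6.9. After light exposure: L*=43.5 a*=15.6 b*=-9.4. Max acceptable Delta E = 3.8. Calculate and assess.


Delta E = 6.45
Passes: No


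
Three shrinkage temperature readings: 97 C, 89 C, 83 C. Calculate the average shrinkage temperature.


Average = (97 + 89 + 83) / 3
Average = 269 / 3 = 89.7 C


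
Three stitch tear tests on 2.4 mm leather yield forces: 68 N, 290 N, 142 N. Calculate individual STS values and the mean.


STS1 = 28.3 N/mm
STS2 = 120.8 N/mm
STS3 = 59.2 N/mm
Mean = 69.4 N/mm

STS1 = 68 / 2.4 = 28.3 N/mm
STS2 = 290 / 2.4 = 120.8 N/mm
STS3 = 142 / 2.4 = 59.2 N/mm
Mean = (28.3 + 120.8 + 59.2) / 3 = 69.4 N/mm


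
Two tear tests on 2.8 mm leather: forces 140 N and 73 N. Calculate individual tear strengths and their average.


Tear 1 = 50.0 N/mm
Tear 2 = 26.1 N/mm
Average = 38.1 N/mm

Tear 1 = 140 / 2.8 = 50.0 N/mm
Tear 2 = 73 / 2.8 = 26.1 N/mm
Average = (50.0 + 26.1) / 2 = 38.1 N/mm


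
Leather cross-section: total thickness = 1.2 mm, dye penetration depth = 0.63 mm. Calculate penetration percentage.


52.5%

Penetration% = 0.63 / 1.2 x 100
Penetration = 52.5%


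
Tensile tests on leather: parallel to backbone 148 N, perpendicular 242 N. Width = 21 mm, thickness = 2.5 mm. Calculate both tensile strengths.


Parallel = 2.82 N/mm^2
Perpendicular = 4.61 N/mm^2

Area = 21 x 2.5 = 52.5 mm^2
TS (parallel) = 148 / 52.5 = 2.82 N/mm^2
TS (perpendicular) = 242 / 52.5 = 4.61 N/mm^2


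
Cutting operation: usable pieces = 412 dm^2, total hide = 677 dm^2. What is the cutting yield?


Yield = usable / total x 100
Yield = 412 / 677 x 100 = 60.9%


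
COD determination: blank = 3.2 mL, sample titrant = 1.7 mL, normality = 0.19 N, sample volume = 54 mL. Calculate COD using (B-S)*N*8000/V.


42.2 mg/L

COD = (3.2 - 1.7) x 0.19 x 8000 / 54
COD = 1.5 x 0.19 x 8000 / 54
COD = 42.2 mg/L


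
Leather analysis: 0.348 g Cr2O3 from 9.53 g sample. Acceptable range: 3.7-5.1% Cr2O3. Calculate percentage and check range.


Cr2O3% = 0.348 / 9.53 x 100 = 3.65%
Acceptable range: 3.7 to 5.1%
Within range: No


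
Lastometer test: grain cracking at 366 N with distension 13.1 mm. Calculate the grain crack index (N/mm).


27.9 N/mm


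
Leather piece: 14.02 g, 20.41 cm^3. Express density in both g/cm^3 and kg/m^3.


Density = 14.02 / 20.41 = 0.687 g/cm^3
Convert: 0.687 x 1000 = 687 kg/m^3


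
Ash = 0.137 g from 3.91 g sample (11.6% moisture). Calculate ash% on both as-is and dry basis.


As-is ash = 3.50%
Dry-basis ash = 3.96%

As-is ash% = 0.137 / 3.91 x 100 = 3.50%
Dry mass = 3.91 x (100 - 11.6) / 100 = 3.45644 g
Dry-basis ash% = 0.137 / 3.45644 x 100 = 3.96%


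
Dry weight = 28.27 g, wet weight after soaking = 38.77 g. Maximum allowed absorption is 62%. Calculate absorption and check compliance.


Absorption = 37.1%
Compliant: Yes


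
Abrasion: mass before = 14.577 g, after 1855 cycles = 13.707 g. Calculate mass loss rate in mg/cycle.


Mass loss = 14.577 - 13.707 = 0.870 g
Rate = 0.870 / 1855 x 1000 = 0.469 mg/cycle


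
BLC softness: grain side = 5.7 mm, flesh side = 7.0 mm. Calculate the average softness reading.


6.35 mm

Average = (5.7 + 7.0) / 2
Average = 6.35 mm


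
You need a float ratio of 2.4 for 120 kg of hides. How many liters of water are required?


288.0 L

Water = hide weight x target ratio
Water = 120 x 2.4 = 288.0 L


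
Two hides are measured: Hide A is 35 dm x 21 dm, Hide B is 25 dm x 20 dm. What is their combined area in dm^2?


1235 dm^2


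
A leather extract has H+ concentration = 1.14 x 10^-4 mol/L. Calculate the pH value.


pH = 3.94

pH = -log10[H+]
pH = -log10(1.14 x 10^-4) = 3.94


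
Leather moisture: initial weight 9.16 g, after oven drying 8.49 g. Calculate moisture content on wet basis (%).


7.3%

Moisture = 9.16 - 8.49 = 0.67 g
MC = 0.67 / 9.16 x 100 = 7.3%


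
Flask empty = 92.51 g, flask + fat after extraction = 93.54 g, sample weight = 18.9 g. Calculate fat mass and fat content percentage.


Fat mass = 1.03 g
Fat content = 5.4%

Fat mass = 93.54 - 92.51 = 1.03 g
Fat% = 1.03 / 18.9 x 100 = 5.4%


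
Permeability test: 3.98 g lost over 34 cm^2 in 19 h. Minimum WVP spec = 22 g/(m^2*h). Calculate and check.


WVP = 61.61 g/(m^2*h)
Meets specification: Yes


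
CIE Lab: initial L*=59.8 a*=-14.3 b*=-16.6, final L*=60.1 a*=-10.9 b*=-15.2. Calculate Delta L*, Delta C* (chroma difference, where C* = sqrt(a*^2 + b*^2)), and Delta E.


Delta L* = 0.3
Delta C* = -3.21
Delta E = 3.69

Delta L* = 60.1 - 59.8 = 0.3
C1* = sqrt((-14.3)^2 + (-16.6)^2) = 21.910
C2* = sqrt((-10.9)^2 + (-15.2)^2) = 18.704
Delta C* = 18.704 - 21.910 = -3.21
Delta E = sqrt((0.3)^2 + (3.4)^2 + (1.4)^2) = 3.69


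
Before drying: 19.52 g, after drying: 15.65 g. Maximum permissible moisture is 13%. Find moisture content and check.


Moisture content = 19.8%
Acceptable: No

MC = (19.52 - 15.65) / 19.52 x 100 = 19.8%
Maximum: 13%
Acceptable: No


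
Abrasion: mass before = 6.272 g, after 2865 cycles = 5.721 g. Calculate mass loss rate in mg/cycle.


0.192 mg/cycle

Mass loss = 6.272 - 5.721 = 0.551 g
Rate = 0.551 / 2865 x 1000 = 0.192 mg/cycle


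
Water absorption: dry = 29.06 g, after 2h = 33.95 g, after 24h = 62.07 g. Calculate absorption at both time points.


2h absorption = 16.8%
24h absorption = 113.6%

WA (2h) = (33.95 - 29.06) / 29.06 x 100 = 16.8%
WA (24h) = (62.07 - 29.06) / 29.06 x 100 = 113.6%


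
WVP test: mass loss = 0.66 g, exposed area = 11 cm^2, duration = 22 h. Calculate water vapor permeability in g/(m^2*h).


WVP = mass_loss / (area x time) x 10000
WVP = 0.66 / (11 x 22) x 10000
WVP = 0.66 / 242 x 10000 = 27.27 g/(m^2*h)


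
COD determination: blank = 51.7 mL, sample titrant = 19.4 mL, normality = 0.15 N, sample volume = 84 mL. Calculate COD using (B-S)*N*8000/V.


461.4 mg/L


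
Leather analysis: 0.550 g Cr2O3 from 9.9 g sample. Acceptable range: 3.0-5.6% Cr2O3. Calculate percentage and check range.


Cr2O3 = 5.56%
Within range: Yes

Cr2O3% = 0.550 / 9.9 x 100 = 5.56%
Acceptable range: 3.0 to 5.6%
Within range: Yes


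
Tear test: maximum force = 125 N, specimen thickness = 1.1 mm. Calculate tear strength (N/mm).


Tear strength = force / thickness
Tear = 125 / 1.1 = 113.6 N/mm


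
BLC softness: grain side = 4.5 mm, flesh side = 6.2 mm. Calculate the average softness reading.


5.35 mm


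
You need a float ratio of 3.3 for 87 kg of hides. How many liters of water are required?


287.1 L


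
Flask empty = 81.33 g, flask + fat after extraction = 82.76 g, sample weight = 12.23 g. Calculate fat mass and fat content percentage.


Fat mass = 1.43 g
Fat content = 11.7%


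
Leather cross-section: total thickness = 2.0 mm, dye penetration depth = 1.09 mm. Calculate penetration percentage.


54.5%


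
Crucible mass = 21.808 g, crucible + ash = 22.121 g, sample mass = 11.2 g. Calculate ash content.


Ash mass = 22.121 - 21.808 = 0.313 g
Ash% = 0.313 / 11.2 x 100 = 2.79%


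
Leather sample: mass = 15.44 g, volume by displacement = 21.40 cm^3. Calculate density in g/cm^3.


Density = mass / volume
Density = 15.44 / 21.40 = 0.721 g/cm^3


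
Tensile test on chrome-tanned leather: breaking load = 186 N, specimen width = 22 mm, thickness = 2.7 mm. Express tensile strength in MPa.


Cross-section = 22 x 2.7 = 59.4 mm^2
TS = 186 / 59.4 = 3.13 MPa
(1 N/mm^2 = 1 MPa)


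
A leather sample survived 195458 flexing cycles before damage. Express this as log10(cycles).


5.29


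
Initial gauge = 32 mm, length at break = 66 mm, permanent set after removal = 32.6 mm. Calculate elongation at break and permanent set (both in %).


Elongation at break = (66 - 32) / 32 x 100 = 106.3%
Permanent set = (32.6 - 32) / 32 x 100 = 1.9%


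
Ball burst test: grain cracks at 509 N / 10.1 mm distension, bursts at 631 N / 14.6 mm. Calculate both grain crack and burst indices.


Crack index = 509 / 10.1 = 50.4 N/mm
Burst index = 631 / 14.6 = 43.2 N/mm


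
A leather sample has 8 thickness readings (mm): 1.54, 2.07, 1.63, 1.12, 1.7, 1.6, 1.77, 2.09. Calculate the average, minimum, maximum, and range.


Average = 1.69 mm
Min = 1.12 mm
Max = 2.09 mm
Range = 0.97 mm

Sum = 13.52
Average = 13.52 / 8 = 1.69 mm
Minimum = 1.12 mm
Maximum = 2.09 mm
Range = 2.09 - 1.12 = 0.97 mm


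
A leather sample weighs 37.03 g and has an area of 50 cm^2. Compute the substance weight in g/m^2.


7406.0 g/m^2

Substance weight = mass / area x 10000
SW = 37.03 / 50 x 10000
SW = 7406.0 g/m^2


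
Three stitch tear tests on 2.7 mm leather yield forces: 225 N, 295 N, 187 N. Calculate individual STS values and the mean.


STS1 = 83.3 N/mm
STS2 = 109.3 N/mm
STS3 = 69.3 N/mm
Mean = 87.3 N/mm

STS1 = 225 / 2.7 = 83.3 N/mm
STS2 = 295 / 2.7 = 109.3 N/mm
STS3 = 187 / 2.7 = 69.3 N/mm
Mean = (83.3 + 109.3 + 69.3) / 3 = 87.3 N/mm


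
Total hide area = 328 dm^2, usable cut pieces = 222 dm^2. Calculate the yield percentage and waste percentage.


Yield = 222 / 328 x 100 = 67.7%
Waste = 328 - 222 = 106 dm^2
Waste% = 100 - 67.7 = 32.3%


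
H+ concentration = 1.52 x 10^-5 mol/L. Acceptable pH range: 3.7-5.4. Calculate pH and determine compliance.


pH = -log10(1.52 x 10^-5) = 4.82
Range: 3.7 to 5.4
Compliant: Yes


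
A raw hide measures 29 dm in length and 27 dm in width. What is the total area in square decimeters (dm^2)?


Area = length x width
Area = 29 x 27 = 783 dm^2


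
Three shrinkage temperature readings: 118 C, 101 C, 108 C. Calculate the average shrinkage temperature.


Average = (118 + 101 + 108) / 3
Average = 327 / 3 = 109.0 C


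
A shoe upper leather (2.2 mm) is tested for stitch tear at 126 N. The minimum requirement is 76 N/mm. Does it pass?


STS = 57.3 N/mm
Passes: No


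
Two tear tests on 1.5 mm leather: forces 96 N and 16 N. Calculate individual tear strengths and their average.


Tear 1 = 64.0 N/mm
Tear 2 = 10.7 N/mm
Average = 37.4 N/mm


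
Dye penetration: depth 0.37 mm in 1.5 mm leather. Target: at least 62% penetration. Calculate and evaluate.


Penetration = 24.7%
Meets target: No


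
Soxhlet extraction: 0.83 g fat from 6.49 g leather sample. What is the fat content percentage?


Fat content = 0.83 / 6.49 x 100
Fat = 12.8%


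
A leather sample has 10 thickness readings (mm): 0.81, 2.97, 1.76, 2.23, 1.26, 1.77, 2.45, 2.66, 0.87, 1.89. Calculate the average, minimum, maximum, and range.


Average = 1.87 mm
Min = 0.81 mm
Max = 2.97 mm
Range = 2.16 mm

Sum = 18.67
Average = 18.67 / 10 = 1.87 mm
Minimum = 0.81 mm
Maximum = 2.97 mm
Range = 2.97 - 0.81 = 2.16 mm


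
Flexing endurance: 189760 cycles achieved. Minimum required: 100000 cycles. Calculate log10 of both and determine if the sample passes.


log10(189760) = 5.28
log10(100000) = 5.00
Passes: Yes


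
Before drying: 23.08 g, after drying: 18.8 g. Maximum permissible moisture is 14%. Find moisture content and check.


Moisture content = 18.5%
Acceptable: No

MC = (23.08 - 18.8) / 23.08 x 100 = 18.5%
Maximum: 14%
Acceptable: No


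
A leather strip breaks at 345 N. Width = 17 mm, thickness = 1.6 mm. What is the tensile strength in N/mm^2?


12.68 N/mm^2


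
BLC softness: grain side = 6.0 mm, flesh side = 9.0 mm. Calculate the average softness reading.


Average = (6.0 + 9.0) / 2
Average = 7.50 mm


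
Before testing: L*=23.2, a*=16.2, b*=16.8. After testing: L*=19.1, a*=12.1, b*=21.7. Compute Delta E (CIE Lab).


dL = 19.1 - 23.2 = -4.1
da = 12.1 - 16.2 = -4.1
db = 21.7 - 16.8 = 4.9
dE = sqrt((-4.1)^2 + (-4.1)^2 + (4.9)^2) = 7.59


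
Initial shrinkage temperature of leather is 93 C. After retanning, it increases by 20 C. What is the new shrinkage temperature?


New Ts = 93 + 20 = 113 C


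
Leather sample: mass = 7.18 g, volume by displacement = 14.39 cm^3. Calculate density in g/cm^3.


0.499 g/cm^3


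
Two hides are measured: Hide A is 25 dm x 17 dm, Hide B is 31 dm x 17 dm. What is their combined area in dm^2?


952 dm^2


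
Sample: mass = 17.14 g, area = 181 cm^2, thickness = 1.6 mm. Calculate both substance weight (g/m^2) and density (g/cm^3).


SW = 17.14 / 181 x 10000 = 947.0 g/m^2
Volume = 181 x 1.6 / 10 = 28.96 cm^3
Density = 17.14 / 28.96 = 0.592 g/cm^3


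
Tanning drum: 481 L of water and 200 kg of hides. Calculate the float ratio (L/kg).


2.4


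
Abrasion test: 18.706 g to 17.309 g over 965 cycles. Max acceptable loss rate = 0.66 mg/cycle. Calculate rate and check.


Rate = 1.448 mg/cycle
Passes: No


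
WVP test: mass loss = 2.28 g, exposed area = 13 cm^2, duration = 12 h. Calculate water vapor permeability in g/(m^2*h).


146.15 g/(m^2*h)


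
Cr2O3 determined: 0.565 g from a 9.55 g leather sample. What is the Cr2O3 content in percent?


5.92%

Cr2O3% = 0.565 / 9.55 x 100
Cr2O3% = 5.92%


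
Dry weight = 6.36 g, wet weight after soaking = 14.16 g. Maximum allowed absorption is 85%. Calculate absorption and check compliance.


Absorption = 122.6%
Compliant: No

WA = (14.16 - 6.36) / 6.36 x 100 = 122.6%
Maximum allowed: 85%
Compliant: No


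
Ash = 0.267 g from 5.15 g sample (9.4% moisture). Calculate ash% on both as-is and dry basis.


As-is ash% = 0.267 / 5.15 x 100 = 5.18%
Dry mass = 5.15 x (100 - 9.4) / 100 = 4.6659 g
Dry-basis ash% = 0.267 / 4.6659 x 100 = 5.72%


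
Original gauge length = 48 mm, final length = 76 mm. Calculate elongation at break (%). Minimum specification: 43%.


Elongation = 58.3%
Meets spec: Yes

Extension = 76 - 48 = 28 mm
Elongation = 28 / 48 x 100 = 58.3%
Minimum required: 43%
Meets specification: Yes


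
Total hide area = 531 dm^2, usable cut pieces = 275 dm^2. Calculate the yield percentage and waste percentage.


Yield = 51.8%
Waste = 48.2%


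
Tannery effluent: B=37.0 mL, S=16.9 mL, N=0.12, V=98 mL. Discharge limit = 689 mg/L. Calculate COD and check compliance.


COD = 196.9 mg/L
Compliant: Yes


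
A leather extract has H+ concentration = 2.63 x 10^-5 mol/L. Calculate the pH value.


pH = -log10[H+]
pH = -log10(2.63 x 10^-5) = 4.58


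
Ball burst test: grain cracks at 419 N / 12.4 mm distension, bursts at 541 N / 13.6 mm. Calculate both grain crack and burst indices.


Crack index = 419 / 12.4 = 33.8 N/mm
Burst index = 541 / 13.6 = 39.8 N/mm


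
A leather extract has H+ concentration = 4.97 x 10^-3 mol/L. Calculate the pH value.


pH = -log10[H+]
pH = -log10(4.97 x 10^-3) = 2.30


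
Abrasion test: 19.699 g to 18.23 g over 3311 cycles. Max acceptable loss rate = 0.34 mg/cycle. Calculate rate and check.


Loss = 19.699 - 18.23 = 1.469 g
Rate = 1.469 g / 3311 cycles x 1000 = 0.444 mg/cycle
Max = 0.34 mg/cycle
Passes: No


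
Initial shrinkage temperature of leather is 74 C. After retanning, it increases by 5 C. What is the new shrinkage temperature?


79 C


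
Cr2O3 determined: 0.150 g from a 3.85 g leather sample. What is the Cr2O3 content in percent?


3.90%


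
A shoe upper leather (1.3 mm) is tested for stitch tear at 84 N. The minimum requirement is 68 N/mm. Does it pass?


STS = 84 / 1.3 = 64.6 N/mm
Minimum required: 68 N/mm
Passes: No


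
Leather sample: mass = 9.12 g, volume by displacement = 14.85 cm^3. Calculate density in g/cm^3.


Density = mass / volume
Density = 9.12 / 14.85 = 0.614 g/cm^3


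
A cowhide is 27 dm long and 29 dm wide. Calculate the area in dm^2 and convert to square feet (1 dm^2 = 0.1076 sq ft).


783 dm^2
84.25 sq ft


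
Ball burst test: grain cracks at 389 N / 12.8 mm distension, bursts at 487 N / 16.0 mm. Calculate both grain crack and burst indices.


Crack index = 389 / 12.8 = 30.4 N/mm
Burst index = 487 / 16.0 = 30.4 N/mm


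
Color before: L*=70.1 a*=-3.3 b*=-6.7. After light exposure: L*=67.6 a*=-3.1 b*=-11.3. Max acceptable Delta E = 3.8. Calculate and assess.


dL = -2.5, da = 0.2, db = -4.6
dE = sqrt((-2.5)^2 + (0.2)^2 + (-4.6)^2) = 5.24
Max = 3.8
Passes: No


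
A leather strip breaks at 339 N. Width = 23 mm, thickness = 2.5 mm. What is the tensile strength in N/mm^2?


5.90 N/mm^2

Cross-sectional area = 23 x 2.5 = 57.5 mm^2
Tensile strength = 339 / 57.5 = 5.90 N/mm^2


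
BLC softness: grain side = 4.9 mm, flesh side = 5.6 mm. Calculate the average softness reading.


5.25 mm


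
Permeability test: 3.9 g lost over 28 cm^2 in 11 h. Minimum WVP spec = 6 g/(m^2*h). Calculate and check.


WVP = 126.62 g/(m^2*h)
Meets specification: Yes


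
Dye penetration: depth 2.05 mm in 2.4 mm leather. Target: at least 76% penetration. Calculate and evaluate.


Penetration = 85.4%
Meets target: Yes

Penetration = 2.05 / 2.4 x 100 = 85.4%
Target: 76%
Meets target: Yes


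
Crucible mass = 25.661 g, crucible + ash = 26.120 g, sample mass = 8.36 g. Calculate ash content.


Ash mass = 0.459 g
Ash content = 5.49%


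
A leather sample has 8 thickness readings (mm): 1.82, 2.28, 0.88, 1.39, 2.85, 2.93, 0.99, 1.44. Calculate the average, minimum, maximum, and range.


Sum = 14.58
Average = 14.58 / 8 = 1.82 mm
Minimum = 0.88 mm
Maximum = 2.93 mm
Range = 2.93 - 0.88 = 2.05 mm


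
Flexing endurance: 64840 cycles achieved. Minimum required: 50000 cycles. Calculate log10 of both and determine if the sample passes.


log10(64840) = 4.81
log10(50000) = 4.70
Passes: Yes


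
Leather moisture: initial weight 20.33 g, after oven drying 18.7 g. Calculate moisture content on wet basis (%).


Moisture = 20.33 - 18.7 = 1.63 g
MC = 1.63 / 20.33 x 100 = 8.0%


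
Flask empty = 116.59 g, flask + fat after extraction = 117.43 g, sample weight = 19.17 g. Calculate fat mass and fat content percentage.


Fat mass = 0.84 g
Fat content = 4.4%

Fat mass = 117.43 - 116.59 = 0.84 g
Fat% = 0.84 / 19.17 x 100 = 4.4%


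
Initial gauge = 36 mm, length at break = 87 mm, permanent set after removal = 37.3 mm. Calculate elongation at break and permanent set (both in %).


Elongation at break = (87 - 36) / 36 x 100 = 141.7%
Permanent set = (37.3 - 36) / 36 x 100 = 3.6%


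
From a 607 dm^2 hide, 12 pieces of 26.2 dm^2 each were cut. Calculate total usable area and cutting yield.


Total usable = 12 x 26.2 = 314.4 dm^2
Yield = 314.4 / 607 x 100 = 51.8%


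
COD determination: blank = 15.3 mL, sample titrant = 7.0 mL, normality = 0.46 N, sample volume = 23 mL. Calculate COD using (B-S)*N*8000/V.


COD = (15.3 - 7.0) x 0.46 x 8000 / 23
COD = 8.3 x 0.46 x 8000 / 23
COD = 1328.0 mg/L


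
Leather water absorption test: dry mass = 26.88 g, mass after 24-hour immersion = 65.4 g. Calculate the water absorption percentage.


143.3%


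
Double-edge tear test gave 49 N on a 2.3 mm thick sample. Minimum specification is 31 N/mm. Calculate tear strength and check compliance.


Tear strength = 21.3 N/mm
Compliant: No

Tear strength = 49 / 2.3 = 21.3 N/mm
Required minimum = 31 N/mm
Compliant: No


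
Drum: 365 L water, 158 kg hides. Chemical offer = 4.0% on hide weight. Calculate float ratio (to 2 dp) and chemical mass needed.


Float ratio = 2.31
Chemical needed = 6.32 kg

Float ratio = 365 / 158 = 2.31
Chemical = 158 x 4.0 / 100 = 6.32 kg


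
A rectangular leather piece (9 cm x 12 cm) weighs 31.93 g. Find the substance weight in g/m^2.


Area = 9 x 12 = 108 cm^2
SW = 31.93 / 108 x 10000 = 2956.5 g/m^2


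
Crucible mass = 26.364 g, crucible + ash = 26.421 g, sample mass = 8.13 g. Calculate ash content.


Ash mass = 26.421 - 26.364 = 0.057 g
Ash% = 0.057 / 8.13 x 100 = 0.70%


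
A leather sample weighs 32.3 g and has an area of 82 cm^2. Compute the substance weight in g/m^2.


Substance weight = mass / area x 10000
SW = 32.3 / 82 x 10000
SW = 3939.0 g/m^2


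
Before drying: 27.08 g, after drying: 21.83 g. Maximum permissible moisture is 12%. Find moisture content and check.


MC = (27.08 - 21.83) / 27.08 x 100 = 19.4%
Maximum: 12%
Acceptable: No


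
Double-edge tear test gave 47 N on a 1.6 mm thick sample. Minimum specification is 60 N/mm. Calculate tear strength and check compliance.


Tear strength = 47 / 1.6 = 29.4 N/mm
Required minimum = 60 N/mm
Compliant: No


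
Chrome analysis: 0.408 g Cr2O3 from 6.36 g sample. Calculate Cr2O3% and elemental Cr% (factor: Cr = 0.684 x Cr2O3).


Cr2O3 = 6.42%
Cr = 4.39%


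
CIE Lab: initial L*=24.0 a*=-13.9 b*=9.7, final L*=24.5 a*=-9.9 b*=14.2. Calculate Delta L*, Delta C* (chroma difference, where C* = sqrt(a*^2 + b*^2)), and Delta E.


Delta L* = 0.5
Delta C* = 0.36
Delta E = 6.04

Delta L* = 24.5 - 24.0 = 0.5
C1* = sqrt((-13.9)^2 + (9.7)^2) = 16.950
C2* = sqrt((-9.9)^2 + (14.2)^2) = 17.310
Delta C* = 17.310 - 16.950 = 0.36
Delta E = sqrt((0.5)^2 + (4.0)^2 + (4.5)^2) = 6.04


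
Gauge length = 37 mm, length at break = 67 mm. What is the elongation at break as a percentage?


Extension = 67 - 37 = 30 mm
Elongation = 30 / 37 x 100 = 81.1%


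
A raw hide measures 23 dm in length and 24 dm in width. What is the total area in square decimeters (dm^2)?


Area = length x width
Area = 23 x 24 = 552 dm^2


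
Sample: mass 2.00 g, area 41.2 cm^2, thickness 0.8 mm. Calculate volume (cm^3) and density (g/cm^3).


Thickness in cm = 0.8 / 10 = 0.08 cm
Volume = 41.2 x 0.08 = 3.296 cm^3
Density = 2.00 / 3.296 = 0.607 g/cm^3


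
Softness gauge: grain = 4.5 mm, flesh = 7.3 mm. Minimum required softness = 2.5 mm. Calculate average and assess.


Average = (4.5 + 7.3) / 2 = 5.90 mm
Minimum = 2.5 mm
Meets requirement: Yes


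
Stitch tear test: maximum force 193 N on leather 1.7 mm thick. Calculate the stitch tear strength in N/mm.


Stitch tear strength = force / thickness
STS = 193 / 1.7 = 113.5 N/mm


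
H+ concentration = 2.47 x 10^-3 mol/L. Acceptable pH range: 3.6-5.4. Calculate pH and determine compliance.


pH = -log10(2.47 x 10^-3) = 2.61
Range: 3.6 to 5.4
Compliant: No


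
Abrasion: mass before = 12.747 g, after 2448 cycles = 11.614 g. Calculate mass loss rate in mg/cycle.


0.463 mg/cycle

Mass loss = 12.747 - 11.614 = 1.133 g
Rate = 1.133 / 2448 x 1000 = 0.463 mg/cycle


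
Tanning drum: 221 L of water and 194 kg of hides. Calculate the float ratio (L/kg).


1.1


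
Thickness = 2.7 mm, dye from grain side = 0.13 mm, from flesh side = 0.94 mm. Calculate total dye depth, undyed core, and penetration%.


Total dyed = 1.07 mm
Undyed core = 1.63 mm
Penetration = 39.6%

Total dyed = 0.13 + 0.94 = 1.07 mm
Undyed core = 2.7 - 1.07 = 1.63 mm
Penetration = 1.07 / 2.7 x 100 = 39.6%


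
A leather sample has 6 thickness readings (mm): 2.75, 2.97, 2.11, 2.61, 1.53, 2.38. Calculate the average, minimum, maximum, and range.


Average = 2.39 mm
Min = 1.53 mm
Max = 2.97 mm
Range = 1.44 mm

Sum = 14.35
Average = 14.35 / 6 = 2.39 mm
Minimum = 1.53 mm
Maximum = 2.97 mm
Range = 2.97 - 1.53 = 1.44 mm


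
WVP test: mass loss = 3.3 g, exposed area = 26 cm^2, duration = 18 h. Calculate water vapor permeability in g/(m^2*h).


WVP = mass_loss / (area x time) x 10000
WVP = 3.3 / (26 x 18) x 10000
WVP = 3.3 / 468 x 10000 = 70.51 g/(m^2*h)


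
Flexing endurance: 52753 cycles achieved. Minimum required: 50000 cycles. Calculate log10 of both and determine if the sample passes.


Achieved: log10 = 4.72
Required: log10 = 4.70
Passes: Yes

log10(52753) = 4.72
log10(50000) = 4.70
Passes: Yes


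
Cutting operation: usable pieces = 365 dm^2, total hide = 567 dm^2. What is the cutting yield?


64.4%


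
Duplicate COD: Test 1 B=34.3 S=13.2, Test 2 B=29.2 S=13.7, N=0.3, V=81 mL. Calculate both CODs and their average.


COD1 = 625.2 mg/L
COD2 = 459.3 mg/L
Average = 542.3 mg/L

COD1 = (34.3 - 13.2) x 0.3 x 8000 / 81 = 625.2 mg/L
COD2 = (29.2 - 13.7) x 0.3 x 8000 / 81 = 459.3 mg/L
Average = (625.2 + 459.3) / 2 = 542.3 mg/L


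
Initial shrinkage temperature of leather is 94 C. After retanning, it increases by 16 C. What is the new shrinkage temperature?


110 C

New Ts = 94 + 16 = 110 C


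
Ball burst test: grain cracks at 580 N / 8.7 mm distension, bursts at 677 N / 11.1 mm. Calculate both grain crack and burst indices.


Crack index = 580 / 8.7 = 66.7 N/mm
Burst index = 677 / 11.1 = 61.0 N/mm


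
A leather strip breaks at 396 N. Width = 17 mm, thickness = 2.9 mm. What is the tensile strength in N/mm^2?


8.03 N/mm^2


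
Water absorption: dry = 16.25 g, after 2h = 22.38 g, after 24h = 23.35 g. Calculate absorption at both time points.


WA (2h) = (22.38 - 16.25) / 16.25 x 100 = 37.7%
WA (24h) = (23.35 - 16.25) / 16.25 x 100 = 43.7%


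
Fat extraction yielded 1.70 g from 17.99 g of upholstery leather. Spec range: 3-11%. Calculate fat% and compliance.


Fat content = 9.4%
Compliant: Yes

Fat% = 1.70 / 17.99 x 100 = 9.4%
Spec range: 3-11%
Compliant: Yes


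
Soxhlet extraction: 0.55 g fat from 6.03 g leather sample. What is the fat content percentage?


9.1%

Fat content = 0.55 / 6.03 x 100
Fat = 9.1%


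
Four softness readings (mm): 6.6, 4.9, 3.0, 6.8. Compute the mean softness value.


Sum = 6.6 + 4.9 + 3.0 + 6.8
Mean = 21.3 / 4 = 5.33 mm


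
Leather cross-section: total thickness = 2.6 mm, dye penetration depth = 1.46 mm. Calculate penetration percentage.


Penetration% = 1.46 / 2.6 x 100
Penetration = 56.2%


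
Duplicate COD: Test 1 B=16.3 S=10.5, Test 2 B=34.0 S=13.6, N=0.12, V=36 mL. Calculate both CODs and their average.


COD1 = (16.3 - 10.5) x 0.12 x 8000 / 36 = 154.7 mg/L
COD2 = (34.0 - 13.6) x 0.12 x 8000 / 36 = 544.0 mg/L
Average = (154.7 + 544.0) / 2 = 349.4 mg/L


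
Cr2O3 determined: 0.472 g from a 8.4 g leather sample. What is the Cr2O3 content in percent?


5.62%


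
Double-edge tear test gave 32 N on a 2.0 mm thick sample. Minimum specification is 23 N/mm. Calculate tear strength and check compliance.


Tear strength = 16.0 N/mm
Compliant: No

Tear strength = 32 / 2.0 = 16.0 N/mm
Required minimum = 23 N/mm
Compliant: No


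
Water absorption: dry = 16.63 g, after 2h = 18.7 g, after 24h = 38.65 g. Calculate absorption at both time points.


WA (2h) = (18.7 - 16.63) / 16.63 x 100 = 12.4%
WA (24h) = (38.65 - 16.63) / 16.63 x 100 = 132.4%


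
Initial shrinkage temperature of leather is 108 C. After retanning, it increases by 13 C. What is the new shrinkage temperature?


New Ts = 108 + 13 = 121 C


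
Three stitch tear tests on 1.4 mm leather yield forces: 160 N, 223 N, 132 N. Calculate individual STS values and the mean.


STS1 = 114.3 N/mm
STS2 = 159.3 N/mm
STS3 = 94.3 N/mm
Mean = 122.6 N/mm

STS1 = 160 / 1.4 = 114.3 N/mm
STS2 = 223 / 1.4 = 159.3 N/mm
STS3 = 132 / 1.4 = 94.3 N/mm
Mean = (114.3 + 159.3 + 94.3) / 3 = 122.6 N/mm


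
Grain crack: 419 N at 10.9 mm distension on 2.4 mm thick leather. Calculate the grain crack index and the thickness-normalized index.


Crack index = 419 / 10.9 = 38.4 N/mm
Normalized = 38.4 / 2.4 = 16.0 N/mm per mm


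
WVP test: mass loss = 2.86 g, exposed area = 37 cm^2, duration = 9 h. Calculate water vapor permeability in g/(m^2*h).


WVP = mass_loss / (area x time) x 10000
WVP = 2.86 / (37 x 9) x 10000
WVP = 2.86 / 333 x 10000 = 85.89 g/(m^2*h)


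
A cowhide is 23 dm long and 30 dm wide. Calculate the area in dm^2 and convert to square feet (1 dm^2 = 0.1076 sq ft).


Area = 23 x 30 = 690 dm^2
Conversion: 690 x 0.1076 = 74.24 sq ft


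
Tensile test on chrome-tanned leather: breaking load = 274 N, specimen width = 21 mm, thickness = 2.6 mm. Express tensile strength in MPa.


Cross-section = 21 x 2.6 = 54.6 mm^2
TS = 274 / 54.6 = 5.02 MPa
(1 N/mm^2 = 1 MPa)


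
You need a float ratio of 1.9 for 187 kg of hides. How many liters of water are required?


Water = hide weight x target ratio
Water = 187 x 1.9 = 355.3 L


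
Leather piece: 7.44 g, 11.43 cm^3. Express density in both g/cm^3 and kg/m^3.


Density = 7.44 / 11.43 = 0.651 g/cm^3
Convert: 0.651 x 1000 = 651 kg/m^3


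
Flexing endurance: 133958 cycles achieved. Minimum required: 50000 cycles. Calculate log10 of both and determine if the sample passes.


log10(133958) = 5.13
log10(50000) = 4.70
Passes: Yes


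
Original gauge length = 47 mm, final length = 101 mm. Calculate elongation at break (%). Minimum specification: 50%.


Elongation = 114.9%
Meets spec: Yes

Extension = 101 - 47 = 54 mm
Elongation = 54 / 47 x 100 = 114.9%
Minimum required: 50%
Meets specification: Yes


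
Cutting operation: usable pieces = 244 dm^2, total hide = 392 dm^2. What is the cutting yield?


62.2%


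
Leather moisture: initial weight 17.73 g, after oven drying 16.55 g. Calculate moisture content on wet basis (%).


6.7%

Moisture = 17.73 - 16.55 = 1.18 g
MC = 1.18 / 17.73 x 100 = 6.7%


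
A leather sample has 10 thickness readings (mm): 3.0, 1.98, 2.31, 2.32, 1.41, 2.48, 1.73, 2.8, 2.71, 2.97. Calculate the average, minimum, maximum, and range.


Sum = 23.71
Average = 23.71 / 10 = 2.37 mm
Minimum = 1.41 mm
Maximum = 3.0 mm
Range = 3.0 - 1.41 = 1.59 mm


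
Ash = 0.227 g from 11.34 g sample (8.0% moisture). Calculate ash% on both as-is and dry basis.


As-is ash = 2.00%
Dry-basis ash = 2.18%

As-is ash% = 0.227 / 11.34 x 100 = 2.00%
Dry mass = 11.34 x (100 - 8.0) / 100 = 10.4328 g
Dry-basis ash% = 0.227 / 10.4328 x 100 = 2.18%


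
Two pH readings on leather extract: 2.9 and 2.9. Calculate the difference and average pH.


Difference = 0.0
Average pH = 2.90


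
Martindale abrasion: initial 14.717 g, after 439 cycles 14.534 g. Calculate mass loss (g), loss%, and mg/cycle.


Loss = 14.717 - 14.534 = 0.183 g
Loss% = 0.183 / 14.717 x 100 = 1.24%
Rate = 0.183 / 439 x 1000 = 0.417 mg/cycle


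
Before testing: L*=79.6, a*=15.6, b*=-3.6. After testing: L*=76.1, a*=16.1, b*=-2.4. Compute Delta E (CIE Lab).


Delta E = 3.73

dL = 76.1 - 79.6 = -3.5
da = 16.1 - 15.6 = 0.5
db = -2.4 - (-3.6) = 1.2
dE = sqrt((-3.5)^2 + (0.5)^2 + (1.2)^2) = 3.73


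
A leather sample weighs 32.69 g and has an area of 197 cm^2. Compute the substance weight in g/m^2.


Substance weight = mass / area x 10000
SW = 32.69 / 197 x 10000
SW = 1659.4 g/m^2


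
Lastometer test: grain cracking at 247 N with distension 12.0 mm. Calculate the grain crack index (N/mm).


Grain crack index = force / distension
Index = 247 / 12.0 = 20.6 N/mm


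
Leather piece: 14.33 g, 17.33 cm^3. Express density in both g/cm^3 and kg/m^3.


Density = 14.33 / 17.33 = 0.827 g/cm^3
Convert: 0.827 x 1000 = 827 kg/m^3


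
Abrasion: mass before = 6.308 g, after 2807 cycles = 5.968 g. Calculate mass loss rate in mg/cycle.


0.121 mg/cycle

Mass loss = 6.308 - 5.968 = 0.340 g
Rate = 0.340 / 2807 x 1000 = 0.121 mg/cycle


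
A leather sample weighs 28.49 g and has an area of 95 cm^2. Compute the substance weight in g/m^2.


2998.9 g/m^2

Substance weight = mass / area x 10000
SW = 28.49 / 95 x 10000
SW = 2998.9 g/m^2


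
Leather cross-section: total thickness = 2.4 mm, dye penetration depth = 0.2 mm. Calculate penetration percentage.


8.3%

Penetration% = 0.2 / 2.4 x 100
Penetration = 8.3%


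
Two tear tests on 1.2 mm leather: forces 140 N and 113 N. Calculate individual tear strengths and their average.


Tear 1 = 116.7 N/mm
Tear 2 = 94.2 N/mm
Average = 105.5 N/mm

Tear 1 = 140 / 1.2 = 116.7 N/mm
Tear 2 = 113 / 1.2 = 94.2 N/mm
Average = (116.7 + 94.2) / 2 = 105.5 N/mm


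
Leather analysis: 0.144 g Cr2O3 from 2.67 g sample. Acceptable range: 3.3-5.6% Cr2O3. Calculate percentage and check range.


Cr2O3 = 5.39%
Within range: Yes

Cr2O3% = 0.144 / 2.67 x 100 = 5.39%
Acceptable range: 3.3 to 5.6%
Within range: Yes


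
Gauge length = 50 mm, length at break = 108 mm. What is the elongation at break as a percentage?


Extension = 108 - 50 = 58 mm
Elongation = 58 / 50 x 100 = 116.0%


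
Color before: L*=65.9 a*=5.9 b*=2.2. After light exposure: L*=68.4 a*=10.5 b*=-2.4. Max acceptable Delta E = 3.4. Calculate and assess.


Delta E = 6.97
Passes: No

dL = 2.5, da = 4.6, db = -4.6
dE = sqrt((2.5)^2 + (4.6)^2 + (-4.6)^2) = 6.97
Max = 3.4
Passes: No


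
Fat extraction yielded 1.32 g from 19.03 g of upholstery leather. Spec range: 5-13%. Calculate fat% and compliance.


Fat% = 1.32 / 19.03 x 100 = 6.9%
Spec range: 5-13%
Compliant: Yes


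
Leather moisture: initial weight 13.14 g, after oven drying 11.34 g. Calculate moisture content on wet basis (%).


13.7%


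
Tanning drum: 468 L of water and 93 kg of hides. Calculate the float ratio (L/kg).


5.0

Float ratio = water / hide weight
Ratio = 468 / 93 = 5.0


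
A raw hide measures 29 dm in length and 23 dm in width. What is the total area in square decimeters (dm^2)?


Area = length x width
Area = 29 x 23 = 667 dm^2


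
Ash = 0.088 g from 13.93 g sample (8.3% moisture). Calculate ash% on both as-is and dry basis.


As-is ash% = 0.088 / 13.93 x 100 = 0.63%
Dry mass = 13.93 x (100 - 8.3) / 100 = 12.77381 g
Dry-basis ash% = 0.088 / 12.77381 x 100 = 0.69%


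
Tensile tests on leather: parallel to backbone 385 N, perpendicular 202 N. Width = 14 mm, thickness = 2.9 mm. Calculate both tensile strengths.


Area = 14 x 2.9 = 40.6 mm^2
TS (parallel) = 385 / 40.6 = 9.48 N/mm^2
TS (perpendicular) = 202 / 40.6 = 4.98 N/mm^2


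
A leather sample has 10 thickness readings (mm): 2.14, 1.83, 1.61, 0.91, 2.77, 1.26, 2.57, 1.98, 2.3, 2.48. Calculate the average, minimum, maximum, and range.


Sum = 19.85
Average = 19.85 / 10 = 1.99 mm
Minimum = 0.91 mm
Maximum = 2.77 mm
Range = 2.77 - 0.91 = 1.86 mm


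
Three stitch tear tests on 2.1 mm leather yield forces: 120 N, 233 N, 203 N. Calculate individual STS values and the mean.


STS1 = 120 / 2.1 = 57.1 N/mm
STS2 = 233 / 2.1 = 111.0 N/mm
STS3 = 203 / 2.1 = 96.7 N/mm
Mean = (57.1 + 111.0 + 96.7) / 3 = 88.3 N/mm


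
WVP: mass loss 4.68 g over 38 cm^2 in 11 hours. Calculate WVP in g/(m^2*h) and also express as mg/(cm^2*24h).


WVP = 111.96 g/(m^2*h)
Daily rate = 268.71 mg/(cm^2*24h)


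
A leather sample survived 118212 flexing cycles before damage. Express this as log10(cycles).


5.07


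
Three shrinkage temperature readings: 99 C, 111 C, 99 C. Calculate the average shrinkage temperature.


Average = (99 + 111 + 99) / 3
Average = 309 / 3 = 103.0 C
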